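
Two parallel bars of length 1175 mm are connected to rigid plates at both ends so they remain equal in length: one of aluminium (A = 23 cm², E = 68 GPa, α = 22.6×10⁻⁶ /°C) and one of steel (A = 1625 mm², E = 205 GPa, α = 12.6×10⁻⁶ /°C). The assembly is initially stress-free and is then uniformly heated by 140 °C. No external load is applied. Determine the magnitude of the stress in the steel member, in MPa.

σ ≈ 91.7 MPa (tensile)

Both members must finish at the same length. With the larger α, the aluminium tends to over-expand; the plates restrain it, putting the aluminium in compression and the steel in tension. With no external load the two internal forces are equal and opposite, magnitude P.
Setting the final lengths equal and cancelling L: (α₁ − α₂)ΔT = P/(A₁E₁) + P/(A₂E₂).
|α₁ − α₂|·ΔT = 10×10⁻⁶ × 140 = 0.0014.
1/(A₁E₁) + 1/(A₂E₂) = 1/(2300×68×10³) + 1/(1625×205×10³) = 9.396×10⁻⁹ N⁻¹.
P = 0.0014 / 9.396×10⁻⁹ = 149000 N = 149 kN.
σ_{steel} = P/A₂ = 149000/1625 = 91.69 MPa, tensile.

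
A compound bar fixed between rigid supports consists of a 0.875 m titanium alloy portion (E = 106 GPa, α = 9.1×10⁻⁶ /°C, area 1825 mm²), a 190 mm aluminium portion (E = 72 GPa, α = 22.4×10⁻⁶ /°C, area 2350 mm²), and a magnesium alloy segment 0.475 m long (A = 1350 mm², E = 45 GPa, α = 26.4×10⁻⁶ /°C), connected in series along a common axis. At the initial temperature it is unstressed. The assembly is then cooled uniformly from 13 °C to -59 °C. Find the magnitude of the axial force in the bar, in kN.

If the supports were absent, the total length change would be Σ αᵢΔT Lᵢ = 9.1×10⁻⁶×72×875 + 22.4×10⁻⁶×72×190 + 26.4×10⁻⁶×72×475 = 1.783 mm.
The rigid supports impose zero overall length change; the single axial force P common to all segments must satisfy P Σ Lᵢ/(AᵢEᵢ) = δ_free.
The series flexibility is Σ Lᵢ/(AᵢEᵢ) = 875/(1825×106×10³) + 190/(2350×72×10³) + 475/(1350×45×10³) = 1.346×10⁻⁵ mm/N.
Hence P = δ_free / Σ(L/AE) = 1.783/1.346×10⁻⁵ = 132.4 kN (tensile).

P ≈ 132 kN (tensile)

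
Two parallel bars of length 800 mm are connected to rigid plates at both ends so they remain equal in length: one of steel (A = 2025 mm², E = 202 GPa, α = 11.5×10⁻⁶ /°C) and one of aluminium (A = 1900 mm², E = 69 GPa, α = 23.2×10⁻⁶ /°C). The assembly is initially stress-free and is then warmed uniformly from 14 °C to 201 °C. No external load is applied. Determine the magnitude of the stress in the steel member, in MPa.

σ ≈ 107 MPa (tensile)

Equilibrium of a rigid end plate with no external load gives equal and opposite internal forces ±P in the two members. Since α_{aluminium} > α_{steel}, heating drives the aluminium into compression and the steel into tension.
Setting the final lengths equal and cancelling L: (α₁ − α₂)ΔT = P/(A₁E₁) + P/(A₂E₂).
|α₁ − α₂|·ΔT = 11.7×10⁻⁶ × 187 = 0.002188.
1/(A₁E₁) + 1/(A₂E₂) = 1/(2025×202×10³) + 1/(1900×69×10³) = 1.007×10⁻⁸ N⁻¹.
So P = 0.002188 / 1.007×10⁻⁸ = 217.2 kN.
σ_{steel} = P/A₁ = 217200/2025 = 107.3 MPa, tensile.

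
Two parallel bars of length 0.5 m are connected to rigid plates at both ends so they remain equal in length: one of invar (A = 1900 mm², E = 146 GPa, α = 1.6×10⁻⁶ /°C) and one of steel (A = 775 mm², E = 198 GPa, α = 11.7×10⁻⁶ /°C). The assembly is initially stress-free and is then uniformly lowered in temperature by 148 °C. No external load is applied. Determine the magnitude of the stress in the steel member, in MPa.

σ ≈ 191 MPa (tensile)

Equilibrium of a rigid end plate with no external load gives equal and opposite internal forces ±P in the two members. Since α_{steel} > α_{invar}, cooling drives the steel into tension and the invar into compression.
Equating the net (thermal + elastic) strains gives |α₁ − α₂|·ΔT = P·[1/(A₁E₁) + 1/(A₂E₂)].
|α₁ − α₂|·ΔT = 10.1×10⁻⁶ × 148 = 0.001495.
1/(A₁E₁) + 1/(A₂E₂) = 1/(1900×146×10³) + 1/(775×198×10³) = 1.012×10⁻⁸ N⁻¹.
P = 0.001495 / 1.012×10⁻⁸ = 147700 N = 147.7 kN.
σ_{steel} = P/A₂ = 147700/775 = 190.6 MPa, tensile.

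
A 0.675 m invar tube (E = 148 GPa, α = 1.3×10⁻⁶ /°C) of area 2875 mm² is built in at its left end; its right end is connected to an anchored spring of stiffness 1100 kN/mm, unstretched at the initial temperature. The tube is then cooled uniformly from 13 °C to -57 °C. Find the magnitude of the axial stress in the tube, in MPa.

σ ≈ 8.56 MPa (tensile)

Free thermal contraction: δ_free = αΔT L = 1.3×10⁻⁶ × 70 × 675 = 0.06143 mm.
Let P be the tensile force in the spring. The tube extends elastically by PL/(AE) and the spring stretches by P/k; together these equal δ_free.
So P = δ_free / [L/(AE) + 1/k] = 0.06143 / [ 675/(2875×148×10³) + 1/(1100×10³) ].
P = 0.06143 / 2.495×10⁻⁶ = 24610 N.
σ = P/A = 24610/2875 = 8.562 MPa.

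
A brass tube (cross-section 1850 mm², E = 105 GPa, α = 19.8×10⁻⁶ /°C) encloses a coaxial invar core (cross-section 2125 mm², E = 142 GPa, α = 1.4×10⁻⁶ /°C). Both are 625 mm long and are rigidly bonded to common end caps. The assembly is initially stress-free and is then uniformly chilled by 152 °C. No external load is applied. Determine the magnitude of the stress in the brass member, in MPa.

σ ≈ 179 MPa (tensile)

The brass has the larger α, so on cooling it would change length more than the invar if both were free. The rigid plates force a common final length, so the brass is put into tension and the invar into compression, with equal and opposite forces P (no external load).
Equating the net (thermal + elastic) strains gives |α₁ − α₂|·ΔT = P·[1/(A₁E₁) + 1/(A₂E₂)].
|α₁ − α₂|·ΔT = 18.4×10⁻⁶ × 152 = 0.002797.
1/(A₁E₁) + 1/(A₂E₂) = 1/(1850×105×10³) + 1/(2125×142×10³) = 8.462×10⁻⁹ N⁻¹.
So P = 0.002797 / 8.462×10⁻⁹ = 330.5 kN.
σ_{brass} = P/A₁ = 330500/1850 = 178.7 MPa, tensile.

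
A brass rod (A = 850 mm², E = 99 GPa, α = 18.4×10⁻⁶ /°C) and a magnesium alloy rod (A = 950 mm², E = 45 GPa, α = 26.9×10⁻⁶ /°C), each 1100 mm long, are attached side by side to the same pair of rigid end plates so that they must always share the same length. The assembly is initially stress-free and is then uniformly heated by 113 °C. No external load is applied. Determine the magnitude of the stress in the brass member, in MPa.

The magnesium alloy has the larger α, so on heating it would change length more than the brass if both were free. The rigid plates force a common final length, so the magnesium alloy is put into compression and the brass into tension, with equal and opposite forces P (no external load).
Equating the net (thermal + elastic) strains gives |α₁ − α₂|·ΔT = P·[1/(A₁E₁) + 1/(A₂E₂)].
|α₁ − α₂|·ΔT = 8.5×10⁻⁶ × 113 = 0.0009605.
1/(A₁E₁) + 1/(A₂E₂) = 1/(850×99×10³) + 1/(950×45×10³) = 3.528×10⁻⁸ N⁻¹.
So P = 0.0009605 / 3.528×10⁻⁸ = 27.23 kN.
σ_{brass} = P/A₁ = 27230/850 = 32.03 MPa, tensile.

σ ≈ 32 MPa (tensile)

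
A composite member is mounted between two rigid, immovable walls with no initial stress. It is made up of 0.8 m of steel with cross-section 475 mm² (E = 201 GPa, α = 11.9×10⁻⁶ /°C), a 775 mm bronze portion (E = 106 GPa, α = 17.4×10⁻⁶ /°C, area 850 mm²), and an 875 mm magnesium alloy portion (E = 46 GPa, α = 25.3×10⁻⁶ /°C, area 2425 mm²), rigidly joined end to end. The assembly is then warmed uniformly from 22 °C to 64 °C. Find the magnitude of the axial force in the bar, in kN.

P ≈ 76.4 kN (compressive)

If the supports were absent, the total length change would be Σ αᵢΔT Lᵢ = 11.9×10⁻⁶×42×800 + 17.4×10⁻⁶×42×775 + 25.3×10⁻⁶×42×875 = 1.896 mm.
The rigid supports impose zero overall length change; the single axial force P common to all segments must satisfy P Σ Lᵢ/(AᵢEᵢ) = δ_free.
The series flexibility is Σ Lᵢ/(AᵢEᵢ) = 800/(475×201×10³) + 775/(850×106×10³) + 875/(2425×46×10³) = 2.482×10⁻⁵ mm/N.
So P = 1.896 / 2.482×10⁻⁵ = 76.37 kN, compressive.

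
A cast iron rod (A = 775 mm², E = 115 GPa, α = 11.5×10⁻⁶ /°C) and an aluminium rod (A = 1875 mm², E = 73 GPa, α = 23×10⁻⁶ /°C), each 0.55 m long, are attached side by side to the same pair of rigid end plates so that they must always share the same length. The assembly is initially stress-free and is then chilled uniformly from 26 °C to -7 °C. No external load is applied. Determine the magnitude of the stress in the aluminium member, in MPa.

Equilibrium of a rigid end plate with no external load gives equal and opposite internal forces ±P in the two members. Since α_{aluminium} > α_{cast iron}, cooling drives the aluminium into tension and the cast iron into compression.
Equating the net (thermal + elastic) strains gives |α₁ − α₂|·ΔT = P·[1/(A₁E₁) + 1/(A₂E₂)].
|α₁ − α₂|·ΔT = 11.5×10⁻⁶ × 33 = 0.0003795.
1/(A₁E₁) + 1/(A₂E₂) = 1/(775×115×10³) + 1/(1875×73×10³) = 1.853×10⁻⁸ N⁻¹.
P = 0.0003795 / 1.853×10⁻⁸ = 20480 N = 20.48 kN.
σ_{aluminium} = P/A₂ = 20480/1875 = 10.93 MPa, tensile.

σ ≈ 10.9 MPa (tensile)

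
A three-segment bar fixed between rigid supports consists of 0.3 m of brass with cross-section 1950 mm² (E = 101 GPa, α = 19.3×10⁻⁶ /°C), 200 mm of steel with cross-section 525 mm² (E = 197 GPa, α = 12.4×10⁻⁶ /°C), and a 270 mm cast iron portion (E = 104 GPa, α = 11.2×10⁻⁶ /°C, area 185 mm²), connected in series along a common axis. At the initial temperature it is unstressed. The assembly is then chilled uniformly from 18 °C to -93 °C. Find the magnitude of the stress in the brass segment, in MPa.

Free thermal contraction of the whole bar: Σ αᵢΔT Lᵢ = 19.3×10⁻⁶×111×300 + 12.4×10⁻⁶×111×200 + 11.2×10⁻⁶×111×270 = 1.254 mm.
The walls prevent any net length change, so an axial force P (same in every segment) develops. Compatibility: P · Σ Lᵢ/(AᵢEᵢ) = δ_free.
The series flexibility is Σ Lᵢ/(AᵢEᵢ) = 300/(1950×101×10³) + 200/(525×197×10³) + 270/(185×104×10³) = 1.749×10⁻⁵ mm/N.
Hence P = δ_free / Σ(L/AE) = 1.254/1.749×10⁻⁵ = 71.68 kN (tensile).
σ_{brass} = P / A = 71680 / 1950 = 36.76 MPa.

σ ≈ 36.8 MPa (tensile)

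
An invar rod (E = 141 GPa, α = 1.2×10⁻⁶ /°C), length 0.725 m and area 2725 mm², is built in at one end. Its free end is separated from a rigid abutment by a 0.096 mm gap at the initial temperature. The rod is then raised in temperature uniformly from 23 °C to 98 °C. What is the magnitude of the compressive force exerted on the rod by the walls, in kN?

P ≈ 0 kN

Unrestrained expansion: δ_free = αΔT L = 1.2×10⁻⁶ × 75 × 725 = 0.06525 mm.
This is smaller than the 0.096 mm clearance, so the rod expands freely without reaching the stop — the stress is zero.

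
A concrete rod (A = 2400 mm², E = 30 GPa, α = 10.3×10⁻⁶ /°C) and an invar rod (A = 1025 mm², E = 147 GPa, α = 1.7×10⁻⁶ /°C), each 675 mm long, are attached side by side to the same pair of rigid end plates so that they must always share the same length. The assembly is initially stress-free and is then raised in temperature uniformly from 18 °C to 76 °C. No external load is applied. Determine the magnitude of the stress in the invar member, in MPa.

σ ≈ 23.7 MPa (tensile)

Both members must finish at the same length. With the larger α, the concrete tends to over-expand; the plates restrain it, putting the concrete in compression and the invar in tension. With no external load the two internal forces are equal and opposite, magnitude P.
Compatibility of the two members (thermal + elastic change equal): (α₁ − α₂)ΔT = P·[1/(A₁E₁) + 1/(A₂E₂)].
|α₁ − α₂|·ΔT = 8.6×10⁻⁶ × 58 = 0.0004988.
1/(A₁E₁) + 1/(A₂E₂) = 1/(2400×30×10³) + 1/(1025×147×10³) = 2.053×10⁻⁸ N⁻¹.
P = 0.0004988 / 2.053×10⁻⁸ = 24300 N = 24.3 kN.
σ_{invar} = P/A₂ = 24300/1025 = 23.71 MPa, tensile.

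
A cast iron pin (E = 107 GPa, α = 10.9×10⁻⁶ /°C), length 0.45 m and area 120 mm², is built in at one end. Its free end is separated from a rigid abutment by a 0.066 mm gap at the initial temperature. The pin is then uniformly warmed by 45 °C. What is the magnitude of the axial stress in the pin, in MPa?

If the wall were absent the pin would grow by αΔT L = 10.9×10⁻⁶ × 45 × 450 = 0.2207 mm.
The gap closes (δ_free > 0.066 mm) and the wall then resists a further 0.2207 − 0.066 = 0.1547 mm of expansion.
So σ = E(δ_free − g)/L = 107×10³ × 0.1547/450 = 36.79 MPa.

σ ≈ 36.8 MPa (compressive)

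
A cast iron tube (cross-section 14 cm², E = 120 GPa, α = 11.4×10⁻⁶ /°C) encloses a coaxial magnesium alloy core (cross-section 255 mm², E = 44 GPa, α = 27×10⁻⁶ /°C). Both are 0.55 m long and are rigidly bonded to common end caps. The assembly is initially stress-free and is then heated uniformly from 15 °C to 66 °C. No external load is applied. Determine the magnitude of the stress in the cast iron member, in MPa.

σ ≈ 5.98 MPa (tensile)

The magnesium alloy has the larger α, so on heating it would change length more than the cast iron if both were free. The rigid plates force a common final length, so the magnesium alloy is put into compression and the cast iron into tension, with equal and opposite forces P (no external load).
Equating the net (thermal + elastic) strains gives |α₁ − α₂|·ΔT = P·[1/(A₁E₁) + 1/(A₂E₂)].
|α₁ − α₂|·ΔT = 15.6×10⁻⁶ × 51 = 0.0007956.
1/(A₁E₁) + 1/(A₂E₂) = 1/(1400×120×10³) + 1/(255×44×10³) = 9.508×10⁻⁸ N⁻¹.
P = 0.0007956 / 9.508×10⁻⁸ = 8368 N = 8.368 kN.
σ_{cast iron} = P/A₁ = 8368/1400 = 5.977 MPa, tensile.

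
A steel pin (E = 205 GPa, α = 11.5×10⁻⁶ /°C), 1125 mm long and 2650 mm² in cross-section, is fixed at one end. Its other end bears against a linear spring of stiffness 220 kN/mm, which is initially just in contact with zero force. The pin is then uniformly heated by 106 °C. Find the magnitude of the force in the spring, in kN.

P ≈ 207 kN

Free thermal expansion: δ_free = αΔT L = 11.5×10⁻⁶ × 106 × 1125 = 1.371 mm.
Let P be the compressive force at the spring. The pin shortens elastically by PL/(AE) and the spring compresses by P/k; together these equal δ_free.
P [ L/(AE) + 1/k ] = δ_free → P [ 1125/(2650×205×10³) + 1/(220×10³) ] = 1.371.
P = 1.371 / 6.616×10⁻⁶ = 207300 N.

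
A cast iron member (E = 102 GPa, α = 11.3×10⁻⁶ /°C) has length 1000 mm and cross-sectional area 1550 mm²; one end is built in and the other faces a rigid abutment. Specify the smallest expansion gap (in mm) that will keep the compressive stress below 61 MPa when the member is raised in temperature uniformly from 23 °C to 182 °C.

Free expansion if unrestrained: δ_free = αΔT L = 11.3×10⁻⁶ × 159 × 1000 = 1.797 mm.
At the allowable stress the elastic shortening the wall may impose is σL/E = 61 × 1000 / (102×10³) = 0.598 mm.
The gap must absorb the remainder: g_min = 1.797 − 0.598 = 1.199 mm.

g ≈ 1.2 mm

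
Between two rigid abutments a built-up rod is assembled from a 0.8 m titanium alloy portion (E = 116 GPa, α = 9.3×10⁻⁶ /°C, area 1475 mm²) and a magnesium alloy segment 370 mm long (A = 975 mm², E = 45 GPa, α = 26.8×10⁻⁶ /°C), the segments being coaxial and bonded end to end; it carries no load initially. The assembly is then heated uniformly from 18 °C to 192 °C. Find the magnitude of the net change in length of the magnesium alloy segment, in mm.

If the supports were absent, the total length change would be Σ αᵢΔT Lᵢ = 9.3×10⁻⁶×174×800 + 26.8×10⁻⁶×174×370 = 3.02 mm.
The walls prevent any net length change, so an axial force P (same in every segment) develops. Compatibility: P · Σ Lᵢ/(AᵢEᵢ) = δ_free.
Σ Lᵢ/(AᵢEᵢ) = 800/(1475×116×10³) + 370/(975×45×10³) = 1.311×10⁻⁵ mm/N.
So P = 3.02 / 1.311×10⁻⁵ = 230.4 kN, compressive.
For the magnesium alloy segment, free thermal change = 26.8×10⁻⁶×174×370 = 1.725 mm and elastic change from P = 230400×370/(975×45×10³) = 1.943 mm; these oppose, so the net change is 0.217 mm (segment shortens).

|ΔL| ≈ 0.217 mm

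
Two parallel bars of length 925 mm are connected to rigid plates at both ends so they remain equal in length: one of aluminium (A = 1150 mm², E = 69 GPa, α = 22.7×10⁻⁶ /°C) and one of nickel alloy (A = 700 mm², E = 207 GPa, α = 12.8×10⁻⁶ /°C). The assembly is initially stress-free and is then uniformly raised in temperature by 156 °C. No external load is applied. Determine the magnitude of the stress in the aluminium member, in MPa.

σ ≈ 68.9 MPa (compressive)

The aluminium has the larger α, so on heating it would change length more than the nickel alloy if both were free. The rigid plates force a common final length, so the aluminium is put into compression and the nickel alloy into tension, with equal and opposite forces P (no external load).
Equating the net (thermal + elastic) strains gives |α₁ − α₂|·ΔT = P·[1/(A₁E₁) + 1/(A₂E₂)].
|α₁ − α₂|·ΔT = 9.9×10⁻⁶ × 156 = 0.001544.
1/(A₁E₁) + 1/(A₂E₂) = 1/(1150×69×10³) + 1/(700×207×10³) = 1.95×10⁻⁸ N⁻¹.
P = 0.001544 / 1.95×10⁻⁸ = 79180 N = 79.18 kN.
σ_{aluminium} = P/A₁ = 79180/1150 = 68.86 MPa, compressive.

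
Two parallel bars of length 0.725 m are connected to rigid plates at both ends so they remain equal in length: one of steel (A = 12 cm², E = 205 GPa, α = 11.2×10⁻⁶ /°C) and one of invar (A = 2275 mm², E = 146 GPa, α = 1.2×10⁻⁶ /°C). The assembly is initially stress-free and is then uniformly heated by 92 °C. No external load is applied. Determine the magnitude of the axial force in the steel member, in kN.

P ≈ 130 kN (compressive in the steel)

Equilibrium of a rigid end plate with no external load gives equal and opposite internal forces ±P in the two members. Since α_{steel} > α_{invar}, heating drives the steel into compression and the invar into tension.
Compatibility of the two members (thermal + elastic change equal): (α₁ − α₂)ΔT = P·[1/(A₁E₁) + 1/(A₂E₂)].
|α₁ − α₂|·ΔT = 10×10⁻⁶ × 92 = 0.00092.
1/(A₁E₁) + 1/(A₂E₂) = 1/(1200×205×10³) + 1/(2275×146×10³) = 7.076×10⁻⁹ N⁻¹.
P = 0.00092 / 7.076×10⁻⁹ = 130000 N = 130 kN.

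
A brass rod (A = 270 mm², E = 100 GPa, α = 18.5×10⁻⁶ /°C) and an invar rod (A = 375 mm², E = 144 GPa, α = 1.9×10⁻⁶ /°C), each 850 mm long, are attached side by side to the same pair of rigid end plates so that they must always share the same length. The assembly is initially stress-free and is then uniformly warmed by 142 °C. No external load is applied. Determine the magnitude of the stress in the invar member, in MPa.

Equilibrium of a rigid end plate with no external load gives equal and opposite internal forces ±P in the two members. Since α_{brass} > α_{invar}, heating drives the brass into compression and the invar into tension.
Setting the final lengths equal and cancelling L: (α₁ − α₂)ΔT = P/(A₁E₁) + P/(A₂E₂).
|α₁ − α₂|·ΔT = 16.6×10⁻⁶ × 142 = 0.002357.
1/(A₁E₁) + 1/(A₂E₂) = 1/(270×100×10³) + 1/(375×144×10³) = 5.556×10⁻⁸ N⁻¹.
So P = 0.002357 / 5.556×10⁻⁸ = 42.43 kN.
σ_{invar} = P/A₂ = 42430/375 = 113.1 MPa, tensile.

σ ≈ 113 MPa (tensile)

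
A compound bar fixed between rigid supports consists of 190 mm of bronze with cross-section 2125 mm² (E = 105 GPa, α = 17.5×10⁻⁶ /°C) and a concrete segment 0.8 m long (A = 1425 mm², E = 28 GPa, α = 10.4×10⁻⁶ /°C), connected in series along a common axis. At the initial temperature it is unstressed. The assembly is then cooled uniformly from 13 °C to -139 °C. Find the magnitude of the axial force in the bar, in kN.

P ≈ 84.7 kN (tensile)

Free thermal contraction of the whole bar: Σ αᵢΔT Lᵢ = 17.5×10⁻⁶×152×190 + 10.4×10⁻⁶×152×800 = 1.77 mm.
The rigid supports impose zero overall length change; the single axial force P common to all segments must satisfy P Σ Lᵢ/(AᵢEᵢ) = δ_free.
The series flexibility is Σ Lᵢ/(AᵢEᵢ) = 190/(2125×105×10³) + 800/(1425×28×10³) = 2.09×10⁻⁵ mm/N.
Hence P = δ_free / Σ(L/AE) = 1.77/2.09×10⁻⁵ = 84.68 kN (tensile).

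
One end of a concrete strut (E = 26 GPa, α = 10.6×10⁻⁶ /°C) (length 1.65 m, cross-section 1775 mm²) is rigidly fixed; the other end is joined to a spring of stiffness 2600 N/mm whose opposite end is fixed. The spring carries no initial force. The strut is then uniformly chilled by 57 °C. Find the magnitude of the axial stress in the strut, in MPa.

σ ≈ 1.34 MPa (tensile)

If the spring were absent the strut would shorten by αΔT L = 10.6×10⁻⁶ × 57 × 1650 = 0.9969 mm.
With a force P in the spring, the elastic change of the strut is PL/(AE) and that of the spring is P/k; compatibility requires their sum to equal δ_free.
So P = δ_free / [L/(AE) + 1/k] = 0.9969 / [ 1650/(1775×26×10³) + 1/(2600) ].
P = 0.9969 / 0.0004204 = 2372 N.
σ = P/A = 2372/1775 = 1.336 MPa.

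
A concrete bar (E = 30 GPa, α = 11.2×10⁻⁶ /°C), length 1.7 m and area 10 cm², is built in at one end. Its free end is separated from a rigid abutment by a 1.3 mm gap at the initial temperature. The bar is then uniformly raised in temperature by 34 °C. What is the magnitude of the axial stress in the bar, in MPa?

Unrestrained expansion: δ_free = αΔT L = 11.2×10⁻⁶ × 34 × 1700 = 0.6474 mm.
This is smaller than the 1.3 mm clearance, so the bar expands freely without reaching the stop — the stress is zero.

σ ≈ 0 MPa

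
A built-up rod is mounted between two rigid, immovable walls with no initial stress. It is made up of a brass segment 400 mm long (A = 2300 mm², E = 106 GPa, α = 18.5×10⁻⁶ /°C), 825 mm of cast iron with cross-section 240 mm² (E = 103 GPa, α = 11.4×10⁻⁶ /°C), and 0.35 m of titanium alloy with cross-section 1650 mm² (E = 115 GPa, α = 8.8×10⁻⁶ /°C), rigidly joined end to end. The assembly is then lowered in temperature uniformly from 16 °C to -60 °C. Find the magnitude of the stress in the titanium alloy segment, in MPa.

Free thermal contraction of the whole bar: Σ αᵢΔT Lᵢ = 18.5×10⁻⁶×76×400 + 11.4×10⁻⁶×76×825 + 8.8×10⁻⁶×76×350 = 1.511 mm.
The rigid supports impose zero overall length change; the single axial force P common to all segments must satisfy P Σ Lᵢ/(AᵢEᵢ) = δ_free.
The series flexibility is Σ Lᵢ/(AᵢEᵢ) = 400/(2300×106×10³) + 825/(240×103×10³) + 350/(1650×115×10³) = 3.686×10⁻⁵ mm/N.
P = 1.511 / 3.686×10⁻⁵ = 41000 N = 41 kN, tensile.
σ_{titanium alloy} = P / A = 41000 / 1650 = 24.85 MPa.

σ ≈ 24.8 MPa (tensile)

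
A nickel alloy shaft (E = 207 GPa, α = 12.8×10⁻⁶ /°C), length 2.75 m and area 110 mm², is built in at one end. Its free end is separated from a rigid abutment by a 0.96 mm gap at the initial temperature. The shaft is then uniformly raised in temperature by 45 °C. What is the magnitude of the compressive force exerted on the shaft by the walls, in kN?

If the wall were absent the shaft would grow by αΔT L = 12.8×10⁻⁶ × 45 × 2750 = 1.584 mm.
The gap closes (δ_free > 0.96 mm) and the wall then resists a further 1.584 − 0.96 = 0.624 mm of expansion.
That suppressed elongation corresponds to σ = E·Δ/L = 207×10³ × 0.624/2750 = 46.97 MPa.
Force on the wall = σA = 46.97 × 110 mm² = 5.167 kN.

P ≈ 5.17 kN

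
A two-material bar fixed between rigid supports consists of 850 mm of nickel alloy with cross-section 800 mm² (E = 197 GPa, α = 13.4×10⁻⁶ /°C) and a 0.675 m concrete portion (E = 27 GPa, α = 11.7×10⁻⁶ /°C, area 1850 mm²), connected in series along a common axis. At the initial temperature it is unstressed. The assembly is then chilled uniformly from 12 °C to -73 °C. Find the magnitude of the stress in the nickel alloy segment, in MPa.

σ ≈ 108 MPa (tensile)

If the supports were absent, the total length change would be Σ αᵢΔT Lᵢ = 13.4×10⁻⁶×85×850 + 11.7×10⁻⁶×85×675 = 1.639 mm.
Since the ends are fixed, an axial force P builds up, equal in every segment, with P · Σ Lᵢ/(AᵢEᵢ) = δ_free.
The series flexibility is Σ Lᵢ/(AᵢEᵢ) = 850/(800×197×10³) + 675/(1850×27×10³) = 1.891×10⁻⁵ mm/N.
Hence P = δ_free / Σ(L/AE) = 1.639/1.891×10⁻⁵ = 86.71 kN (tensile).
σ_{nickel alloy} = P / A = 86710 / 800 = 108.4 MPa.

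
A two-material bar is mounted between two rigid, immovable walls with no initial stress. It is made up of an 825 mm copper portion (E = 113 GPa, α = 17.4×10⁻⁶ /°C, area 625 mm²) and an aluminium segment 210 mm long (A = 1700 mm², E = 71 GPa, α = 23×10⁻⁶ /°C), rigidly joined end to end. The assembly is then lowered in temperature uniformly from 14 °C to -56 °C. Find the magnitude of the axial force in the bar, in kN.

If the supports were absent, the total length change would be Σ αᵢΔT Lᵢ = 17.4×10⁻⁶×70×825 + 23×10⁻⁶×70×210 = 1.343 mm.
The walls prevent any net length change, so an axial force P (same in every segment) develops. Compatibility: P · Σ Lᵢ/(AᵢEᵢ) = δ_free.
The series flexibility is Σ Lᵢ/(AᵢEᵢ) = 825/(625×113×10³) + 210/(1700×71×10³) = 1.342×10⁻⁵ mm/N.
P = 1.343 / 1.342×10⁻⁵ = 100100 N = 100.1 kN, tensile.

P ≈ 100 kN (tensile)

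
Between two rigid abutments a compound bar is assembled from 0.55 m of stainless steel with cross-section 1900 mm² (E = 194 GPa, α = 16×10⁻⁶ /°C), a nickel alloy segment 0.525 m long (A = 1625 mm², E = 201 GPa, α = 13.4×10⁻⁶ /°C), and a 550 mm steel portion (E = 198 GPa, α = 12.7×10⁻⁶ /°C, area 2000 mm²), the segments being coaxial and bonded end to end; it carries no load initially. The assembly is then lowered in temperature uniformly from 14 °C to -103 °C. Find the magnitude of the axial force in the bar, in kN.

P ≈ 595 kN (tensile)

Free thermal contraction of the whole bar: Σ αᵢΔT Lᵢ = 16×10⁻⁶×117×550 + 13.4×10⁻⁶×117×525 + 12.7×10⁻⁶×117×550 = 2.67 mm.
The rigid supports impose zero overall length change; the single axial force P common to all segments must satisfy P Σ Lᵢ/(AᵢEᵢ) = δ_free.
The series flexibility is Σ Lᵢ/(AᵢEᵢ) = 550/(1900×194×10³) + 525/(1625×201×10³) + 550/(2000×198×10³) = 4.488×10⁻⁶ mm/N.
P = 2.67 / 4.488×10⁻⁶ = 594900 N = 594.9 kN, tensile.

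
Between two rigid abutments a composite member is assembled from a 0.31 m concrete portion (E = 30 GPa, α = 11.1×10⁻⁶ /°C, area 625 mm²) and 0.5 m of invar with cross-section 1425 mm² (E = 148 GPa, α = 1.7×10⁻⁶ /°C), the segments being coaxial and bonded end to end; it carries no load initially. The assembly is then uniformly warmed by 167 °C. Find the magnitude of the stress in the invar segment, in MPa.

If the supports were absent, the total length change would be Σ αᵢΔT Lᵢ = 11.1×10⁻⁶×167×310 + 1.7×10⁻⁶×167×500 = 0.7166 mm.
The rigid supports impose zero overall length change; the single axial force P common to all segments must satisfy P Σ Lᵢ/(AᵢEᵢ) = δ_free.
Σ Lᵢ/(AᵢEᵢ) = 310/(625×30×10³) + 500/(1425×148×10³) = 1.89×10⁻⁵ mm/N.
Hence P = δ_free / Σ(L/AE) = 0.7166/1.89×10⁻⁵ = 37.91 kN (compressive).
σ_{invar} = P / A = 37910 / 1425 = 26.6 MPa.

σ ≈ 26.6 MPa (compressive)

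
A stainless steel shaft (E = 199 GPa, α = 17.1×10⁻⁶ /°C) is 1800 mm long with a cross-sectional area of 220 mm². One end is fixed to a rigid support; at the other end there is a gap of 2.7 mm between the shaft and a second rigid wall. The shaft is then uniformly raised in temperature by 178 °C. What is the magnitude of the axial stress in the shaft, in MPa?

σ ≈ 307 MPa (compressive)

Free thermal elongation = αΔT L = 17.1×10⁻⁶ × 178 × 1800 = 5.479 mm.
The gap closes (δ_free > 2.7 mm) and the wall then resists a further 5.479 − 2.7 = 2.779 mm of expansion.
Compatibility: PL/(AE) = 2.779 mm, so σ = P/A = E × (2.779/1800) = 307.2 MPa.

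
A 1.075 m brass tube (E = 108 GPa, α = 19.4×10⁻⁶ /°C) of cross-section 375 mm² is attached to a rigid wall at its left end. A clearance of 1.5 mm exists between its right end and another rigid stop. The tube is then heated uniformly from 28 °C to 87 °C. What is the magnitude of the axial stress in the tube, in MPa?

σ ≈ 0 MPa

Free thermal elongation = αΔT L = 19.4×10⁻⁶ × 59 × 1075 = 1.23 mm.
This is smaller than the 1.5 mm clearance, so the tube expands freely without reaching the stop — the stress is zero.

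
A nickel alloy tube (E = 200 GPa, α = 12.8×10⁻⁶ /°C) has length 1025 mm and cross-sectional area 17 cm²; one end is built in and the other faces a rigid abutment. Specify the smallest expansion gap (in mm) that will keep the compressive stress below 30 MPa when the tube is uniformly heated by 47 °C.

With no wall the tube would lengthen by αΔT L = 12.8×10⁻⁶ × 47 × 1025 = 0.6166 mm.
A stress of 30 MPa corresponds to the wall pushing the tube back by σL/E = 30×1025/(200×10³) = 0.1537 mm.
So the gap has to take up the difference, g_min = δ_free − σL/E = 0.6166 − 0.1537 = 0.4629 mm.

g ≈ 0.463 mm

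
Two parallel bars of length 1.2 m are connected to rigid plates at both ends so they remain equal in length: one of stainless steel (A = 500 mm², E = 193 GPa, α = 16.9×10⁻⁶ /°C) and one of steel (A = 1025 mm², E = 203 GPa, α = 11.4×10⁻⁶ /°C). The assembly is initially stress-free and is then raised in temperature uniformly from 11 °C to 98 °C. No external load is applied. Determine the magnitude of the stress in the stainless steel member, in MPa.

σ ≈ 63.1 MPa (compressive)

The stainless steel has the larger α, so on heating it would change length more than the steel if both were free. The rigid plates force a common final length, so the stainless steel is put into compression and the steel into tension, with equal and opposite forces P (no external load).
Equating the net (thermal + elastic) strains gives |α₁ − α₂|·ΔT = P·[1/(A₁E₁) + 1/(A₂E₂)].
|α₁ − α₂|·ΔT = 5.5×10⁻⁶ × 87 = 0.0004785.
1/(A₁E₁) + 1/(A₂E₂) = 1/(500×193×10³) + 1/(1025×203×10³) = 1.517×10⁻⁸ N⁻¹.
P = 0.0004785 / 1.517×10⁻⁸ = 31550 N = 31.55 kN.
σ_{stainless steel} = P/A₁ = 31550/500 = 63.09 MPa, compressive.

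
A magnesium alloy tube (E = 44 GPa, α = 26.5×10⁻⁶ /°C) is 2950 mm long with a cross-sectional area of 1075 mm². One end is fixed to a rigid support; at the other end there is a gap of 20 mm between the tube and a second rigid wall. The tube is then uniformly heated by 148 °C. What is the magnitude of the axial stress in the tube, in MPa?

Unrestrained expansion: δ_free = αΔT L = 26.5×10⁻⁶ × 148 × 2950 = 11.57 mm.
This is smaller than the 20 mm clearance, so the tube expands freely without reaching the stop — the stress is zero.

σ ≈ 0 MPa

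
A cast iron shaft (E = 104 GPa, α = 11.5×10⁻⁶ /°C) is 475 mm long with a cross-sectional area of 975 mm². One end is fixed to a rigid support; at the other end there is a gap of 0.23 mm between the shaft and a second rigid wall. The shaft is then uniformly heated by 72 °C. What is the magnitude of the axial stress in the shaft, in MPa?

σ ≈ 35.8 MPa (compressive)

If the wall were absent the shaft would grow by αΔT L = 11.5×10⁻⁶ × 72 × 475 = 0.3933 mm.
This exceeds the 0.23 mm gap, so the wall pushes back. The portion of expansion that must be recovered elastically is δ_free − gap = 0.3933 − 0.23 = 0.1633 mm.
So σ = E(δ_free − g)/L = 104×10³ × 0.1633/475 = 35.75 MPa.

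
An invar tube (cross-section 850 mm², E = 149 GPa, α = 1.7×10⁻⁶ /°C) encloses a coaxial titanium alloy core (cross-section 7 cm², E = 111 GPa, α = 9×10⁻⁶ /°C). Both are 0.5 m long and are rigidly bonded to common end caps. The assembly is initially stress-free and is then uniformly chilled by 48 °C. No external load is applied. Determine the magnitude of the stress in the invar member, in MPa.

Equilibrium of a rigid end plate with no external load gives equal and opposite internal forces ±P in the two members. Since α_{titanium alloy} > α_{invar}, cooling drives the titanium alloy into tension and the invar into compression.
Setting the final lengths equal and cancelling L: (α₁ − α₂)ΔT = P/(A₁E₁) + P/(A₂E₂).
|α₁ − α₂|·ΔT = 7.3×10⁻⁶ × 48 = 0.0003504.
1/(A₁E₁) + 1/(A₂E₂) = 1/(850×149×10³) + 1/(700×111×10³) = 2.077×10⁻⁸ N⁻¹.
P = 0.0003504 / 2.077×10⁻⁸ = 16870 N = 16.87 kN.
σ_{invar} = P/A₁ = 16870/850 = 19.85 MPa, compressive.

σ ≈ 19.9 MPa (compressive)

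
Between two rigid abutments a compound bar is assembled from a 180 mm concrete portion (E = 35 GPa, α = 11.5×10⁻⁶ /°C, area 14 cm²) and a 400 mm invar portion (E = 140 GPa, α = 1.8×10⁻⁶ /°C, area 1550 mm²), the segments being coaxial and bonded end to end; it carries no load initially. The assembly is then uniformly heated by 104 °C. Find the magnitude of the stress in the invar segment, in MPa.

σ ≈ 33.9 MPa (compressive)

Free thermal expansion of the whole bar: Σ αᵢΔT Lᵢ = 11.5×10⁻⁶×104×180 + 1.8×10⁻⁶×104×400 = 0.2902 mm.
The rigid supports impose zero overall length change; the single axial force P common to all segments must satisfy P Σ Lᵢ/(AᵢEᵢ) = δ_free.
The series flexibility is Σ Lᵢ/(AᵢEᵢ) = 180/(1400×35×10³) + 400/(1550×140×10³) = 5.517×10⁻⁶ mm/N.
P = 0.2902 / 5.517×10⁻⁶ = 52600 N = 52.6 kN, compressive.
σ_{invar} = P / A = 52600 / 1550 = 33.93 MPa.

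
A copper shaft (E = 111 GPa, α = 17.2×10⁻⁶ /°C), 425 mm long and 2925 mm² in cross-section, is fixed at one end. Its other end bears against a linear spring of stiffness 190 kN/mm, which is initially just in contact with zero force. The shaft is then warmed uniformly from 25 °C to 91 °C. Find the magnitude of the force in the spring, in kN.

P ≈ 73.4 kN

The unrestrained thermal change is αΔT L = 17.2×10⁻⁶ × 66 × 425 = 0.4825 mm.
Let P be the compressive force at the spring. The shaft shortens elastically by PL/(AE) and the spring compresses by P/k; together these equal δ_free.
So P = δ_free / [L/(AE) + 1/k] = 0.4825 / [ 425/(2925×111×10³) + 1/(190×10³) ].
P = 0.4825 / 6.572×10⁻⁶ = 73410 N.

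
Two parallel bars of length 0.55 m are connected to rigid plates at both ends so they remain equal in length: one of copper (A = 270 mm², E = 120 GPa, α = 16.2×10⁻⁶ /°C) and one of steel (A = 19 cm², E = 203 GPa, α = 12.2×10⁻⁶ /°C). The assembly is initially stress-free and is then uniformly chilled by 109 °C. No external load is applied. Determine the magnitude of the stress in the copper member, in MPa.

σ ≈ 48.3 MPa (tensile)

Both members must finish at the same length. With the larger α, the copper tends to over-contract; the plates restrain it, putting the copper in tension and the steel in compression. With no external load the two internal forces are equal and opposite, magnitude P.
Setting the final lengths equal and cancelling L: (α₁ − α₂)ΔT = P/(A₁E₁) + P/(A₂E₂).
|α₁ − α₂|·ΔT = 4×10⁻⁶ × 109 = 0.000436.
1/(A₁E₁) + 1/(A₂E₂) = 1/(270×120×10³) + 1/(1900×203×10³) = 3.346×10⁻⁸ N⁻¹.
P = 0.000436 / 3.346×10⁻⁸ = 13030 N = 13.03 kN.
σ_{copper} = P/A₁ = 13030/270 = 48.27 MPa, tensile.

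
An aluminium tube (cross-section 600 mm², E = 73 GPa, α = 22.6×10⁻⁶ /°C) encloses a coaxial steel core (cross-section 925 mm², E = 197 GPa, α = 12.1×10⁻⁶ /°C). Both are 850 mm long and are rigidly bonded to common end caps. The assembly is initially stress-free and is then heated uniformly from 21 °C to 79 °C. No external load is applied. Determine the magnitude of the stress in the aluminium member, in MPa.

The aluminium has the larger α, so on heating it would change length more than the steel if both were free. The rigid plates force a common final length, so the aluminium is put into compression and the steel into tension, with equal and opposite forces P (no external load).
Setting the final lengths equal and cancelling L: (α₁ − α₂)ΔT = P/(A₁E₁) + P/(A₂E₂).
|α₁ − α₂|·ΔT = 10.5×10⁻⁶ × 58 = 0.000609.
1/(A₁E₁) + 1/(A₂E₂) = 1/(600×73×10³) + 1/(925×197×10³) = 2.832×10⁻⁸ N⁻¹.
So P = 0.000609 / 2.832×10⁻⁸ = 21.51 kN.
σ_{aluminium} = P/A₁ = 21510/600 = 35.84 MPa, compressive.

σ ≈ 35.8 MPa (compressive)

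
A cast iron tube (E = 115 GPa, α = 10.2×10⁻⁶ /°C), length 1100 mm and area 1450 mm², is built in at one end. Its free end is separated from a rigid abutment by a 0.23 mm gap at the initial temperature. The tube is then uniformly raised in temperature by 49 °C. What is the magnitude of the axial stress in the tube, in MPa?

σ ≈ 33.4 MPa (compressive)

Free thermal elongation = αΔT L = 10.2×10⁻⁶ × 49 × 1100 = 0.5498 mm.
This exceeds the 0.23 mm gap, so the wall pushes back. The portion of expansion that must be recovered elastically is δ_free − gap = 0.5498 − 0.23 = 0.3198 mm.
That suppressed elongation corresponds to σ = E·Δ/L = 115×10³ × 0.3198/1100 = 33.43 MPa.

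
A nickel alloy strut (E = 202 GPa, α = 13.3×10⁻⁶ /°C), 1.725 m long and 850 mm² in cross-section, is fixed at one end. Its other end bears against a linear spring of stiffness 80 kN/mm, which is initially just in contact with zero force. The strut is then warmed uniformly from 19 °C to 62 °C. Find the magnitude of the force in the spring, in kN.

If the spring were absent the strut would lengthen by αΔT L = 13.3×10⁻⁶ × 43 × 1725 = 0.9865 mm.
With a force P in the spring, the elastic change of the strut is PL/(AE) and that of the spring is P/k; compatibility requires their sum to equal δ_free.
So P = δ_free / [L/(AE) + 1/k] = 0.9865 / [ 1725/(850×202×10³) + 1/(80×10³) ].
P = 0.9865 / 2.255×10⁻⁵ = 43760 N.

P ≈ 43.8 kN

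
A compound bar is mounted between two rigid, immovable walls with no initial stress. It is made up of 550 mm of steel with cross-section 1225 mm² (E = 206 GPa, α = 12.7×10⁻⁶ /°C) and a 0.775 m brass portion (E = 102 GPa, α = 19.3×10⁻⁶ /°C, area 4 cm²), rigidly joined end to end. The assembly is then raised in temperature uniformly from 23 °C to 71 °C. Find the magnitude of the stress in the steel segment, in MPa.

If the supports were absent, the total length change would be Σ αᵢΔT Lᵢ = 12.7×10⁻⁶×48×550 + 19.3×10⁻⁶×48×775 = 1.053 mm.
Since the ends are fixed, an axial force P builds up, equal in every segment, with P · Σ Lᵢ/(AᵢEᵢ) = δ_free.
Σ Lᵢ/(AᵢEᵢ) = 550/(1225×206×10³) + 775/(400×102×10³) = 2.117×10⁻⁵ mm/N.
So P = 1.053 / 2.117×10⁻⁵ = 49.74 kN, compressive.
σ_{steel} = P / A = 49740 / 1225 = 40.6 MPa.

σ ≈ 40.6 MPa (compressive)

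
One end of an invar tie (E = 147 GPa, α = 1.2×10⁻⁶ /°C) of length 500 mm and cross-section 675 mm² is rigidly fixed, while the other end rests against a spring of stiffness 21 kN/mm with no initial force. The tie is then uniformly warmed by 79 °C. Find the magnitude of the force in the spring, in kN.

Free thermal expansion: δ_free = αΔT L = 1.2×10⁻⁶ × 79 × 500 = 0.0474 mm.
Let P be the compressive force at the spring. The tie shortens elastically by PL/(AE) and the spring compresses by P/k; together these equal δ_free.
P [ L/(AE) + 1/k ] = δ_free → P [ 500/(675×147×10³) + 1/(21×10³) ] = 0.0474.
P = 0.0474 / 5.266×10⁻⁵ = 900.1 N.

P ≈ 0.9 kN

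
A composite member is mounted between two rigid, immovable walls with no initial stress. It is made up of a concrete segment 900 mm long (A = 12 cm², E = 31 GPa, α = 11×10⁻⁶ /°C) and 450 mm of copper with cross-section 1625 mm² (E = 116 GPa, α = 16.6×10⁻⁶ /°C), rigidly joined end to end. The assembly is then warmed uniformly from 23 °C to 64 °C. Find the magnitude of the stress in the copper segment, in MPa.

Free thermal expansion of the whole bar: Σ αᵢΔT Lᵢ = 11×10⁻⁶×41×900 + 16.6×10⁻⁶×41×450 = 0.7122 mm.
Since the ends are fixed, an axial force P builds up, equal in every segment, with P · Σ Lᵢ/(AᵢEᵢ) = δ_free.
The series flexibility is Σ Lᵢ/(AᵢEᵢ) = 900/(1200×31×10³) + 450/(1625×116×10³) = 2.658×10⁻⁵ mm/N.
P = 0.7122 / 2.658×10⁻⁵ = 26790 N = 26.79 kN, compressive.
σ_{copper} = P / A = 26790 / 1625 = 16.49 MPa.

σ ≈ 16.5 MPa (compressive)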